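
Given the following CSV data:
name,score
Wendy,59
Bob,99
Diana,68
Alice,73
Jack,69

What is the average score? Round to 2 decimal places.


Scores: 59, 99, 68, 73, 69
Sum = 368
Count = 5
Average = 368 / 5 = 73.60

ANSWER: 73.60


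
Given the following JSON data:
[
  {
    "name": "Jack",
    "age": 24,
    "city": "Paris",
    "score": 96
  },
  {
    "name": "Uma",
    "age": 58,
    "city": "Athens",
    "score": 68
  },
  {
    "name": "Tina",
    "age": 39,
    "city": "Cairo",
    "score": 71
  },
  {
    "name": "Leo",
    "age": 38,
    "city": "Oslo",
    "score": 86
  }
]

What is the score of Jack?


Looking up record where name = Jack
Record index: 0
Field 'score' = 96

ANSWER: 96


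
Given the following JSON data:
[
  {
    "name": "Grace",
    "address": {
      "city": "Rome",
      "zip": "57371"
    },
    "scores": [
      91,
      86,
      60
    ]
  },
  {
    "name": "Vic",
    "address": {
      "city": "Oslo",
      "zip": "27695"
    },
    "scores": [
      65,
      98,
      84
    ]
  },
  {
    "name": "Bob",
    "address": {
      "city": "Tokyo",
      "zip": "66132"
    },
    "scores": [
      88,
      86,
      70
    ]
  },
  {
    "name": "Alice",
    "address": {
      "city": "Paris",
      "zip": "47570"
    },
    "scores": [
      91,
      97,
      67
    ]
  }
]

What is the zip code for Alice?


Path: records[3].address.zip
Value: 47570

ANSWER: 47570


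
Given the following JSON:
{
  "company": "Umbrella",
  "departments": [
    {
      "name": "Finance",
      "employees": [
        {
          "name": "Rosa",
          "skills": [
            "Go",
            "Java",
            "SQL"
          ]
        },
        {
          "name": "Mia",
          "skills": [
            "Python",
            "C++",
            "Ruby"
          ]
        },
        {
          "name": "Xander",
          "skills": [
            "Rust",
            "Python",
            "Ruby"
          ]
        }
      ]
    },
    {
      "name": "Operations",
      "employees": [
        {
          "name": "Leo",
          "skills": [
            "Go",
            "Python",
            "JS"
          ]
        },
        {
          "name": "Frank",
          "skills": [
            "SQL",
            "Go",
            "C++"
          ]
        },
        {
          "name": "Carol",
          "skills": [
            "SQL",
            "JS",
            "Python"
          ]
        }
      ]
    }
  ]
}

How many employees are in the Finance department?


Path: departments[0].employees
Count: 3

ANSWER: 3


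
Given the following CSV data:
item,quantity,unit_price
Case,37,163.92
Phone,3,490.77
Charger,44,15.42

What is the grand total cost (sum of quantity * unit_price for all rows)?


Computing row totals:
  Case: 37 * 163.92 = 6065.04
  Phone: 3 * 490.77 = 1472.31
  Charger: 44 * 15.42 = 678.48
Grand total = 6065.04 + 1472.31 + 678.48 = 8215.83

ANSWER: 8215.83


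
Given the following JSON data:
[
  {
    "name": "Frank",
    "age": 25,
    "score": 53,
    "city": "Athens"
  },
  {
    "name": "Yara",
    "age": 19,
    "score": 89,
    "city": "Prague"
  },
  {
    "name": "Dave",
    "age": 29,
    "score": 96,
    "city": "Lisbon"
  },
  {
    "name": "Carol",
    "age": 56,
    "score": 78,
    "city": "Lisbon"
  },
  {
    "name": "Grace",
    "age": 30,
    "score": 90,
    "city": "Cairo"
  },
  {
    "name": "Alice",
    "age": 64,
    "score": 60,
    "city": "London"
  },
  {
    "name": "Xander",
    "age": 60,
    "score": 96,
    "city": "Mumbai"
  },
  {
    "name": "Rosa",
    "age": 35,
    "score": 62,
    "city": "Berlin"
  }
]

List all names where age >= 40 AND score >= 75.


Checking both conditions:
  Frank (age=25, score=53) -> no
  Yara (age=19, score=89) -> no
  Dave (age=29, score=96) -> no
  Carol (age=56, score=78) -> YES
  Grace (age=30, score=90) -> no
  Alice (age=64, score=60) -> no
  Xander (age=60, score=96) -> YES
  Rosa (age=35, score=62) -> no


ANSWER: Carol, Xander


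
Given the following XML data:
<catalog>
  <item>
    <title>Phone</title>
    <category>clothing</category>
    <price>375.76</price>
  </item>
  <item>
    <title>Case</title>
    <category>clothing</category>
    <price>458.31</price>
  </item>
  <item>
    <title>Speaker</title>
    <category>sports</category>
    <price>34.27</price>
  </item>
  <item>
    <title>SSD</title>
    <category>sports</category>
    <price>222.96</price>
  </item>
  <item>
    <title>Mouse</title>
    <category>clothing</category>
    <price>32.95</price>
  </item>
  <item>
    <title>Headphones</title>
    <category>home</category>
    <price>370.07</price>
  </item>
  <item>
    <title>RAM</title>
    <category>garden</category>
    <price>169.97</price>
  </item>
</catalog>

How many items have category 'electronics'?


Scanning <item> elements for <category>electronics</category>:
Count: 0

ANSWER: 0


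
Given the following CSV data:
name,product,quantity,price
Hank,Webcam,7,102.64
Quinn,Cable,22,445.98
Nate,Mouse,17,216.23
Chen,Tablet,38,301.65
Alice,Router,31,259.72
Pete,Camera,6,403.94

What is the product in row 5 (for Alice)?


Row 5: Alice
Column 'product' = Router

ANSWER: Router


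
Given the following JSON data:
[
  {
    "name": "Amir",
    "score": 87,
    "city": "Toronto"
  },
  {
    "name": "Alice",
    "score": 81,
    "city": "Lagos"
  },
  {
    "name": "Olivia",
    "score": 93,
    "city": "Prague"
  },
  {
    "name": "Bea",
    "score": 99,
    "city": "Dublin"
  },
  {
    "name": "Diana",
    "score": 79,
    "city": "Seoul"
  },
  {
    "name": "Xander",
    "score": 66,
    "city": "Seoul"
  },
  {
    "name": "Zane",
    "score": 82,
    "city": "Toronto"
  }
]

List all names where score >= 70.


Filtering records where score >= 70:
  Amir (score=87) -> YES
  Alice (score=81) -> YES
  Olivia (score=93) -> YES
  Bea (score=99) -> YES
  Diana (score=79) -> YES
  Xander (score=66) -> no
  Zane (score=82) -> YES


ANSWER: Amir, Alice, Olivia, Bea, Diana, Zane


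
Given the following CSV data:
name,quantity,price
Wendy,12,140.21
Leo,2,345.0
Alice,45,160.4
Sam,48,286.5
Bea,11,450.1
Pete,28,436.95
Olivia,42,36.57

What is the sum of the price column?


Values in 'price' column:
  Row 1: 140.21
  Row 2: 345.0
  Row 3: 160.4
  Row 4: 286.5
  Row 5: 450.1
  Row 6: 436.95
  Row 7: 36.57
Sum = 140.21 + 345.0 + 160.4 + 286.5 + 450.1 + 436.95 + 36.57 = 1855.73

ANSWER: 1855.73


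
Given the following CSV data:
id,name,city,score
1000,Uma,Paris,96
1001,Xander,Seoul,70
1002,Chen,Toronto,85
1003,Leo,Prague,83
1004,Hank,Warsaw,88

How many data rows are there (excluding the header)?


Counting rows (excluding header):
Header: id,name,city,score
Data rows: 5

ANSWER: 5


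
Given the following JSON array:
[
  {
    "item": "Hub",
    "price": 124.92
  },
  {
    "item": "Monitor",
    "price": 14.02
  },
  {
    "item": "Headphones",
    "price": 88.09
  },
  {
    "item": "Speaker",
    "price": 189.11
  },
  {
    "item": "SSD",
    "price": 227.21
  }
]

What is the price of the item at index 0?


Array index 0 -> Hub
price = 124.92

ANSWER: 124.92


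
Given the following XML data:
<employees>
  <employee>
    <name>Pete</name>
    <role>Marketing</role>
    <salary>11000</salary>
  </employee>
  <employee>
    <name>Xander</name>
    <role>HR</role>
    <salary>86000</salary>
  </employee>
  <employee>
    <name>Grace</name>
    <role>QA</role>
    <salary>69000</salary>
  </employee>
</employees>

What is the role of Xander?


Searching for <employee> with <name>Xander</name>
Found at position 2
<role>HR</role>

ANSWER: HR


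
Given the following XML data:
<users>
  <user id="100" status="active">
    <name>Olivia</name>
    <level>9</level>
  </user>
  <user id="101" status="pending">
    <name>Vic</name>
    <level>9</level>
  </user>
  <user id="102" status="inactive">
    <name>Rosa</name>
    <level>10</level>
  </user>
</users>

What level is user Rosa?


Finding user: Rosa
<level>10</level>

ANSWER: 10


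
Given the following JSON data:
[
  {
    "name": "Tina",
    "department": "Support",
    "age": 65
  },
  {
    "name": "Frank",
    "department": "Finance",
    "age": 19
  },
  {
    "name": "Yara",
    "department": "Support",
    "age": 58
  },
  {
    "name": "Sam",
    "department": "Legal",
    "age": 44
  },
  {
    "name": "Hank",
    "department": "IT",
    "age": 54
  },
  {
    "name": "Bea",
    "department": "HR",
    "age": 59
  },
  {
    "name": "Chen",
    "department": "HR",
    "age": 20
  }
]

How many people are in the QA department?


Scanning records for department = QA
  No matches found
Count: 0

ANSWER: 0


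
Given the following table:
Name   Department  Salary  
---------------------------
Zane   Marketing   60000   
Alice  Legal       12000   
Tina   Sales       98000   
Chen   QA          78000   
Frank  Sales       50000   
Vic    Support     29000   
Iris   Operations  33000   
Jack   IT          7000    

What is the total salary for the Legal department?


Legal department members:
  Alice: 12000
Total = 12000 = 12000

ANSWER: 12000


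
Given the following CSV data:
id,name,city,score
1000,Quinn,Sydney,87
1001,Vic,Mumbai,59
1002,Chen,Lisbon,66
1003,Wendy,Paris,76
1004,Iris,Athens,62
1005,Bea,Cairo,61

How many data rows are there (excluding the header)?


Counting rows (excluding header):
Header: id,name,city,score
Data rows: 6

ANSWER: 6


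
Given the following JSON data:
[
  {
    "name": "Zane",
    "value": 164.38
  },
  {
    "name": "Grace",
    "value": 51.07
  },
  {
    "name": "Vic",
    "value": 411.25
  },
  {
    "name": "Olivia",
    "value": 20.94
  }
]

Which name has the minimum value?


Comparing values:
  Zane: 164.38
  Grace: 51.07
  Vic: 411.25
  Olivia: 20.94
Minimum: Olivia (20.94)

ANSWER: Olivia


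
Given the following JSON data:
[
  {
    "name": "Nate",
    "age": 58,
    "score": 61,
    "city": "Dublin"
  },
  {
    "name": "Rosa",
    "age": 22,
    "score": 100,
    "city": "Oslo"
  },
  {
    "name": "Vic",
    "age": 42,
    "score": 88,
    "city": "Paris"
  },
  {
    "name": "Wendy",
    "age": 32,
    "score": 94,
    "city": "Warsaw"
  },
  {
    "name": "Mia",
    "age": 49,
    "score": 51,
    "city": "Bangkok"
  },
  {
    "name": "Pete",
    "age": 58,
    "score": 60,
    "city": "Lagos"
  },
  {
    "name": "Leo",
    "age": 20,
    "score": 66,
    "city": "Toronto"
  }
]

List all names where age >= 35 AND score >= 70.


Checking both conditions:
  Nate (age=58, score=61) -> no
  Rosa (age=22, score=100) -> no
  Vic (age=42, score=88) -> YES
  Wendy (age=32, score=94) -> no
  Mia (age=49, score=51) -> no
  Pete (age=58, score=60) -> no
  Leo (age=20, score=66) -> no


ANSWER: Vic


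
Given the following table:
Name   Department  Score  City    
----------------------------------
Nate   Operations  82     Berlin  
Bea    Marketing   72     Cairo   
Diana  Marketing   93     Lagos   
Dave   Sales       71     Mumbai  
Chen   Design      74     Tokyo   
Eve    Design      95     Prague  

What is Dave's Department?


Row 4: Dave
Department = Sales

ANSWER: Sales


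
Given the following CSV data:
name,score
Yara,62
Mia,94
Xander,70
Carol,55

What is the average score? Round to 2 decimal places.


Scores: 62, 94, 70, 55
Sum = 281
Count = 4
Average = 281 / 4 = 70.25

ANSWER: 70.25


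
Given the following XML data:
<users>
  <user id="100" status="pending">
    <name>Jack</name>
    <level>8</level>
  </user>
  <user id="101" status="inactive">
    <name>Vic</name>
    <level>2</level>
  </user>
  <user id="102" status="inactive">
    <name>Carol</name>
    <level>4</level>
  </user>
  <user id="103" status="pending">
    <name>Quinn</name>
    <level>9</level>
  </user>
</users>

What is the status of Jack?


Finding user with name = Jack
user id="100" status="pending"

ANSWER: pending


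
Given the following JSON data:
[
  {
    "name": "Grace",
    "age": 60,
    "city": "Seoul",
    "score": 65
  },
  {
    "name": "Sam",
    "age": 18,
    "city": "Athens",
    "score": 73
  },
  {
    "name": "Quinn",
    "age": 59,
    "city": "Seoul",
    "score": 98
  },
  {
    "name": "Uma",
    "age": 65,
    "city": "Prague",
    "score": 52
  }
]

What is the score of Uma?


Looking up record where name = Uma
Record index: 3
Field 'score' = 52

ANSWER: 52


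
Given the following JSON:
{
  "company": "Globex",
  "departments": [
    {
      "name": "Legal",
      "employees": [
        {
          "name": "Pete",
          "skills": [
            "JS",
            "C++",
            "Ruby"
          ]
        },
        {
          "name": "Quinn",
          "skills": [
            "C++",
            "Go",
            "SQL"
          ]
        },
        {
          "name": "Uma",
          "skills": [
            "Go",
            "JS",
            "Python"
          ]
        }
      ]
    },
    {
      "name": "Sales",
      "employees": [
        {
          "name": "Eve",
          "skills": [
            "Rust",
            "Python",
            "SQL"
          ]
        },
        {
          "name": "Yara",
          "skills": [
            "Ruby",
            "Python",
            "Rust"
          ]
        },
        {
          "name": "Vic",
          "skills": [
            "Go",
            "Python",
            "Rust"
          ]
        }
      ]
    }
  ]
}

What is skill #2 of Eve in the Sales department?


Path: departments[1].employees[0].skills[1]
Value: Python

ANSWER: Python


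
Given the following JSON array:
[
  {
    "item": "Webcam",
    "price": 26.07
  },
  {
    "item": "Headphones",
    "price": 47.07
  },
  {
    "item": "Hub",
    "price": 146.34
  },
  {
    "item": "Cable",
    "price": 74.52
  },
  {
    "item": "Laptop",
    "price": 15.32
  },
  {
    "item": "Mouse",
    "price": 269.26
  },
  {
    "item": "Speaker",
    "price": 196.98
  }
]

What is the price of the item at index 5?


Array index 5 -> Mouse
price = 269.26

ANSWER: 269.26


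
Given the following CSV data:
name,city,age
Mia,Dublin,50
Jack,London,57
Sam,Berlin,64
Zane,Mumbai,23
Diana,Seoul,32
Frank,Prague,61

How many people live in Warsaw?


Scanning city column for 'Warsaw':
Total matches: 0

ANSWER: 0


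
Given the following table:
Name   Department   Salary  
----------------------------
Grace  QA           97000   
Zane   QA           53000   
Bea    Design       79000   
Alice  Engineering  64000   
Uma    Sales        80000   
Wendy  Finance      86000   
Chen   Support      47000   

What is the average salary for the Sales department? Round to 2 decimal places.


Sales department members:
  Uma: 80000
Sum = 80000
Count = 1
Average = 80000 / 1 = 80000.00

ANSWER: 80000.00


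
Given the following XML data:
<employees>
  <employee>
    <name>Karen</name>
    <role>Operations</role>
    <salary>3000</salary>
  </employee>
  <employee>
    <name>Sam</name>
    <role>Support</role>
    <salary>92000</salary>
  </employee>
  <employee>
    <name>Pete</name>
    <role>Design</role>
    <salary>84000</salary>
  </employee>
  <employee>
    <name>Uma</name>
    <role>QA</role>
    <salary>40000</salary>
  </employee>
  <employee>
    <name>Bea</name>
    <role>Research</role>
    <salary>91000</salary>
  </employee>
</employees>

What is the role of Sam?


Searching for <employee> with <name>Sam</name>
Found at position 2
<role>Support</role>

ANSWER: Support


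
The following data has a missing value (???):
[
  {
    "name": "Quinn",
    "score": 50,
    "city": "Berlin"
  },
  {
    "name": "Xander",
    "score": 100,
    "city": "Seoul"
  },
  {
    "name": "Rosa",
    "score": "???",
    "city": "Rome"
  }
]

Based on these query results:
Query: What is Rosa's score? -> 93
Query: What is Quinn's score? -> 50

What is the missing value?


The missing value is Rosa's score
From query: Rosa's score = 93

ANSWER: 93


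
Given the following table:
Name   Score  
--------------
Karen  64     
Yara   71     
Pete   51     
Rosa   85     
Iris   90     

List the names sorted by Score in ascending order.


Sorting by Score (ascending):
  Pete: 51
  Karen: 64
  Yara: 71
  Rosa: 85
  Iris: 90


ANSWER: Pete, Karen, Yara, Rosa, Iris


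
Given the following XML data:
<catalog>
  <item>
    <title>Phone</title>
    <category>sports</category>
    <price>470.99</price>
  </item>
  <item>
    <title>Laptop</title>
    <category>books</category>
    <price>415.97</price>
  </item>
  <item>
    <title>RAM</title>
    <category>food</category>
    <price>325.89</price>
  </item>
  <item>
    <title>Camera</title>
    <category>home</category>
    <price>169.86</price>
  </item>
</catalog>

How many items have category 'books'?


Scanning <item> elements for <category>books</category>:
  Item 2: Laptop -> MATCH
Count: 1

ANSWER: 1


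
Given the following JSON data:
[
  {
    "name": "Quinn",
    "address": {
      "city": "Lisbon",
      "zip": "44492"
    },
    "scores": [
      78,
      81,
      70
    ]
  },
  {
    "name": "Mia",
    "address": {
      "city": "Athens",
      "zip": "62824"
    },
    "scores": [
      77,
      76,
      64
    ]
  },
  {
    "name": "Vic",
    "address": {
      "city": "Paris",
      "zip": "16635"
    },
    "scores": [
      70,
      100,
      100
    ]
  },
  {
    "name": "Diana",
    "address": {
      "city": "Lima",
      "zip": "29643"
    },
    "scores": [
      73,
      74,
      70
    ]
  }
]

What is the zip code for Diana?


Path: records[3].address.zip
Value: 29643

ANSWER: 29643


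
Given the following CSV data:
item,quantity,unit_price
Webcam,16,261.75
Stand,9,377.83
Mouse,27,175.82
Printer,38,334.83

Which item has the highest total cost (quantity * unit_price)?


Computing row totals:
  Webcam: 4188.0
  Stand: 3400.47
  Mouse: 4747.14
  Printer: 12723.54
Maximum: Printer (12723.54)

ANSWER: Printer


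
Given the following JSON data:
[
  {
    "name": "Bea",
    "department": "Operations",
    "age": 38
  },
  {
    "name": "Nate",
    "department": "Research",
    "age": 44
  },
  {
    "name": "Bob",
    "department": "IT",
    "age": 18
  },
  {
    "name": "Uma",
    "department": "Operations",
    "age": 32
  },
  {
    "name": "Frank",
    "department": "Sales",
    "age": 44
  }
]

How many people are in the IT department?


Scanning records for department = IT
  Record 2: Bob
Count: 1

ANSWER: 1


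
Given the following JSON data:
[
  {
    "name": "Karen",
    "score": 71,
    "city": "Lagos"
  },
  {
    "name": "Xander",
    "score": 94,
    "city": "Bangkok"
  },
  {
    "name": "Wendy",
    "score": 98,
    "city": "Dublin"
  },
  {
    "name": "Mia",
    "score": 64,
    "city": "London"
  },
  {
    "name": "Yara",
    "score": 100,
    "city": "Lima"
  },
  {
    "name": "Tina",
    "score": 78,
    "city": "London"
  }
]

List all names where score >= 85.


Filtering records where score >= 85:
  Karen (score=71) -> no
  Xander (score=94) -> YES
  Wendy (score=98) -> YES
  Mia (score=64) -> no
  Yara (score=100) -> YES
  Tina (score=78) -> no


ANSWER: Xander, Wendy, Yara


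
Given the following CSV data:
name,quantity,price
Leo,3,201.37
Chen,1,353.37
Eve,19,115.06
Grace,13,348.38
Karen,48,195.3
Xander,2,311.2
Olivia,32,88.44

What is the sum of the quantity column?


Values in 'quantity' column:
  Row 1: 3
  Row 2: 1
  Row 3: 19
  Row 4: 13
  Row 5: 48
  Row 6: 2
  Row 7: 32
Sum = 3 + 1 + 19 + 13 + 48 + 2 + 32 = 118

ANSWER: 118


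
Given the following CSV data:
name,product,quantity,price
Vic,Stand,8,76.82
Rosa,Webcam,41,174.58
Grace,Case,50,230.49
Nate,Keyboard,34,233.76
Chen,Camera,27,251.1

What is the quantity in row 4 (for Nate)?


Row 4: Nate
Column 'quantity' = 34

ANSWER: 34


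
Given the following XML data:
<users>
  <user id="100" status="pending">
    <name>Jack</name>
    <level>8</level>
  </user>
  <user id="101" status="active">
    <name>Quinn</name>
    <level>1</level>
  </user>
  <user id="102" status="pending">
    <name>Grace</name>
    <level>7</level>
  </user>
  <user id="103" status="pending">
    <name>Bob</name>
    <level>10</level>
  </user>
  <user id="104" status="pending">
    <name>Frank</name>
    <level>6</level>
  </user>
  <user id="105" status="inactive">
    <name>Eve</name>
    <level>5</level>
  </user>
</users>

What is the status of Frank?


Finding user with name = Frank
user id="104" status="pending"

ANSWER: pending


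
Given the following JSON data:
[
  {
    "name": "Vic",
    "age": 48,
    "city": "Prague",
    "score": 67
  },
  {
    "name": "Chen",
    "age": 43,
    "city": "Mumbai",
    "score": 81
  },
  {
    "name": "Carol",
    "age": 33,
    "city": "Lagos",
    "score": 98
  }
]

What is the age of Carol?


Looking up record where name = Carol
Record index: 2
Field 'age' = 33

ANSWER: 33


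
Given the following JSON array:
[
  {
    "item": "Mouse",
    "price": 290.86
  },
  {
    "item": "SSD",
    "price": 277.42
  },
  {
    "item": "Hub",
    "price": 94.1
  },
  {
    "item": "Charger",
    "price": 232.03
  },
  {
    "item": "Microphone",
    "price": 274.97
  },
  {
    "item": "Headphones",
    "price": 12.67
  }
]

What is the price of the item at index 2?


Array index 2 -> Hub
price = 94.1

ANSWER: 94.1


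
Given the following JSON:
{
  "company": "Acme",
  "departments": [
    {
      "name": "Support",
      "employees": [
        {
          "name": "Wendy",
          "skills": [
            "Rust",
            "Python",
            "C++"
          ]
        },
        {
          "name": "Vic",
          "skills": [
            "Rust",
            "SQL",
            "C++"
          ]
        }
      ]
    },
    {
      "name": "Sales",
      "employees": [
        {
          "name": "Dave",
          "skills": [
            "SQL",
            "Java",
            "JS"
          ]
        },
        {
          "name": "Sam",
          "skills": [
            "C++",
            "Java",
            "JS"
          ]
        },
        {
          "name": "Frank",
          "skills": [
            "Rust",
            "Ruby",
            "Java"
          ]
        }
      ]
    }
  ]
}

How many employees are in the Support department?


Path: departments[0].employees
Count: 2

ANSWER: 2


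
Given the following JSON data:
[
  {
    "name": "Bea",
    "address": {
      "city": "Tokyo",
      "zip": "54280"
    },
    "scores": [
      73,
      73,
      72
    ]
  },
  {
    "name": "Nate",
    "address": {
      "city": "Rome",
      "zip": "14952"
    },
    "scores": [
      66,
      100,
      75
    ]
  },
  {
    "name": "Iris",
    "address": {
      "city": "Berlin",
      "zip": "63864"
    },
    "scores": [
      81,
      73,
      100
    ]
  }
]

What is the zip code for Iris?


Path: records[2].address.zip
Value: 63864

ANSWER: 63864


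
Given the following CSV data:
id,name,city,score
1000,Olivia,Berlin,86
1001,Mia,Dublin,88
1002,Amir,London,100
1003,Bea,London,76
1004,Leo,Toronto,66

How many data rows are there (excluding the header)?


Counting rows (excluding header):
Header: id,name,city,score
Data rows: 5

ANSWER: 5


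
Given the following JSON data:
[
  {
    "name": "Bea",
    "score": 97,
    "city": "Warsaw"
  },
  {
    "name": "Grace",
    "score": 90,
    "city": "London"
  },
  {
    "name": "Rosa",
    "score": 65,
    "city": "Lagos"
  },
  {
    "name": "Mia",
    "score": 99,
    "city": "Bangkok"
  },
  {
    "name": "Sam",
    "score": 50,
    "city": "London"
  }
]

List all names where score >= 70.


Filtering records where score >= 70:
  Bea (score=97) -> YES
  Grace (score=90) -> YES
  Rosa (score=65) -> no
  Mia (score=99) -> YES
  Sam (score=50) -> no


ANSWER: Bea, Grace, Mia


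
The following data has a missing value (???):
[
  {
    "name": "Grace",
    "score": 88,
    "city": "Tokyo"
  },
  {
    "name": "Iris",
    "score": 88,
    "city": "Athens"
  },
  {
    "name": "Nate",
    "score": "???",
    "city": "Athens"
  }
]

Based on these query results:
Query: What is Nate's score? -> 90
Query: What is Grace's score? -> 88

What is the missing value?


The missing value is Nate's score
From query: Nate's score = 90

ANSWER: 90


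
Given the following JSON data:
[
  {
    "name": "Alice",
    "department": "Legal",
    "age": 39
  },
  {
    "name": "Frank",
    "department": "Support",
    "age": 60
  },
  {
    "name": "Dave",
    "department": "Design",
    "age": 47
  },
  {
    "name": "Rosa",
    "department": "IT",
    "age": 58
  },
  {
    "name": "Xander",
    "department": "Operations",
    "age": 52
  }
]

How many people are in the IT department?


Scanning records for department = IT
  Record 3: Rosa
Count: 1

ANSWER: 1


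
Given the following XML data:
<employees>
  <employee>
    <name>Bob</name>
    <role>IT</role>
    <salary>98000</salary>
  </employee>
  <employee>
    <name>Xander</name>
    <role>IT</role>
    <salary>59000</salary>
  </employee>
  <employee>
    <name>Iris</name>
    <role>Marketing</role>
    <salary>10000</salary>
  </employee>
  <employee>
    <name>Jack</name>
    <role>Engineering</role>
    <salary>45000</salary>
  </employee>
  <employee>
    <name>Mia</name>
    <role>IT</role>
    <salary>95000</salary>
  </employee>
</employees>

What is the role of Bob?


Searching for <employee> with <name>Bob</name>
Found at position 1
<role>IT</role>

ANSWER: IT


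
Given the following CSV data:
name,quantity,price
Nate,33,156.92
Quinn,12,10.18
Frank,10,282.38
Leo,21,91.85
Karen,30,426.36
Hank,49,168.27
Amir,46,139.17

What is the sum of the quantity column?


Values in 'quantity' column:
  Row 1: 33
  Row 2: 12
  Row 3: 10
  Row 4: 21
  Row 5: 30
  Row 6: 49
  Row 7: 46
Sum = 33 + 12 + 10 + 21 + 30 + 49 + 46 = 201

ANSWER: 201


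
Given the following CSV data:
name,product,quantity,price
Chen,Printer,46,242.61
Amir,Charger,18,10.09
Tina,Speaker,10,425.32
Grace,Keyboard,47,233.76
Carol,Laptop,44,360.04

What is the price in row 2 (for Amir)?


Row 2: Amir
Column 'price' = 10.09

ANSWER: 10.09


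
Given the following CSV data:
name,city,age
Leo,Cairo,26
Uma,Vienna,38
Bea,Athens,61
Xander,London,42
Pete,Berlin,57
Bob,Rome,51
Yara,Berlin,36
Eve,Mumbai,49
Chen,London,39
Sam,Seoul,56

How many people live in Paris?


Scanning city column for 'Paris':
Total matches: 0

ANSWER: 0


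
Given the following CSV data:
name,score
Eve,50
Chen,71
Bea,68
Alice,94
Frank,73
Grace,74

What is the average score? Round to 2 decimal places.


Scores: 50, 71, 68, 94, 73, 74
Sum = 430
Count = 6
Average = 430 / 6 = 71.67

ANSWER: 71.67


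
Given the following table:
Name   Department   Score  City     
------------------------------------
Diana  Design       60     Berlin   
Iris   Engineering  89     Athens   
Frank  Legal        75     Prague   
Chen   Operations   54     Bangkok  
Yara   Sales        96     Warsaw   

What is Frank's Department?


Row 3: Frank
Department = Legal

ANSWER: Legal


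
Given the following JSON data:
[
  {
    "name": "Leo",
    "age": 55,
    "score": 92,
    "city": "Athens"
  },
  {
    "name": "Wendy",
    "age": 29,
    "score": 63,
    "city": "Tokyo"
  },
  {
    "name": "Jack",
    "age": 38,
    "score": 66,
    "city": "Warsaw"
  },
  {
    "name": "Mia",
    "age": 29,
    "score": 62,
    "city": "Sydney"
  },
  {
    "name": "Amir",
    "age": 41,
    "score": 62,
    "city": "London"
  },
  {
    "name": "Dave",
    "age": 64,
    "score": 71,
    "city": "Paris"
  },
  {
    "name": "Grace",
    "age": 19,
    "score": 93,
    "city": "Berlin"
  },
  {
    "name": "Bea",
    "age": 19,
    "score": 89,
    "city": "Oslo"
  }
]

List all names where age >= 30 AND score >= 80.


Checking both conditions:
  Leo (age=55, score=92) -> YES
  Wendy (age=29, score=63) -> no
  Jack (age=38, score=66) -> no
  Mia (age=29, score=62) -> no
  Amir (age=41, score=62) -> no
  Dave (age=64, score=71) -> no
  Grace (age=19, score=93) -> no
  Bea (age=19, score=89) -> no


ANSWER: Leo


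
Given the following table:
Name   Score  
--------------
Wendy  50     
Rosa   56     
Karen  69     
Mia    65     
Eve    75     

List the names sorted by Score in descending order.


Sorting by Score (descending):
  Eve: 75
  Karen: 69
  Mia: 65
  Rosa: 56
  Wendy: 50


ANSWER: Eve, Karen, Mia, Rosa, Wendy


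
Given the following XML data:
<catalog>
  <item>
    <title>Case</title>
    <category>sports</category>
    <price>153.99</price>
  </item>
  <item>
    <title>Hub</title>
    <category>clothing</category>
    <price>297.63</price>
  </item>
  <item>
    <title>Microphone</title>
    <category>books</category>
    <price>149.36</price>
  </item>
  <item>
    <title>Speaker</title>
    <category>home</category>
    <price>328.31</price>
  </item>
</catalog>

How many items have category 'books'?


Scanning <item> elements for <category>books</category>:
  Item 3: Microphone -> MATCH
Count: 1

ANSWER: 1


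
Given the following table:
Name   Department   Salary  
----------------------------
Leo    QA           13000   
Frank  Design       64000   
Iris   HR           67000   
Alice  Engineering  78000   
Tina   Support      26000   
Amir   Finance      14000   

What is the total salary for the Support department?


Support department members:
  Tina: 26000
Total = 26000 = 26000

ANSWER: 26000


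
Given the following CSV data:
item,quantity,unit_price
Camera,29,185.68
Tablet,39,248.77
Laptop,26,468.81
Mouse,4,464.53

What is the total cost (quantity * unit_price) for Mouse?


Row: Mouse
quantity = 4
unit_price = 464.53
total = 4 * 464.53 = 1858.12

ANSWER: 1858.12


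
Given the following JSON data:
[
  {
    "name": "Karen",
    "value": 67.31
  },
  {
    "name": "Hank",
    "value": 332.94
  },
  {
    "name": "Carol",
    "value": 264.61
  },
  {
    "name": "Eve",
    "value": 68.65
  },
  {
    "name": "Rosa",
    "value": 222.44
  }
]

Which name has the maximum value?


Comparing values:
  Karen: 67.31
  Hank: 332.94
  Carol: 264.61
  Eve: 68.65
  Rosa: 222.44
Maximum: Hank (332.94)

ANSWER: Hank


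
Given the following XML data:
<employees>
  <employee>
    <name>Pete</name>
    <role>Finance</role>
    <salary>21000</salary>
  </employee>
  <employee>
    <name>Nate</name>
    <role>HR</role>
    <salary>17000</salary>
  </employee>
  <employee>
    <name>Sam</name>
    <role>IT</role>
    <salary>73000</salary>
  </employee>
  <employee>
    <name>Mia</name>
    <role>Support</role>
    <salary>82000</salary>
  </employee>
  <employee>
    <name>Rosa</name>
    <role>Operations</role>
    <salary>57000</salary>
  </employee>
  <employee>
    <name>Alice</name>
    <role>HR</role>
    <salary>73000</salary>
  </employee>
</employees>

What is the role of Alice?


Searching for <employee> with <name>Alice</name>
Found at position 6
<role>HR</role>

ANSWER: HR


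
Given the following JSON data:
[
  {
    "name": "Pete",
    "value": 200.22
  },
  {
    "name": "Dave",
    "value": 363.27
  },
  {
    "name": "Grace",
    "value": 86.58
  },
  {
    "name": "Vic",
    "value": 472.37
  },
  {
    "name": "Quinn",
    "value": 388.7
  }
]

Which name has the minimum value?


Comparing values:
  Pete: 200.22
  Dave: 363.27
  Grace: 86.58
  Vic: 472.37
  Quinn: 388.7
Minimum: Grace (86.58)

ANSWER: Grace


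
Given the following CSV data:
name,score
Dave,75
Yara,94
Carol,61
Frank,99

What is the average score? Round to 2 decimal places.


Scores: 75, 94, 61, 99
Sum = 329
Count = 4
Average = 329 / 4 = 82.25

ANSWER: 82.25


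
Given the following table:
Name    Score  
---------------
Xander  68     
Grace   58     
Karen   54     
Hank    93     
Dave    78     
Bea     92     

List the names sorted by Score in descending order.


Sorting by Score (descending):
  Hank: 93
  Bea: 92
  Dave: 78
  Xander: 68
  Grace: 58
  Karen: 54


ANSWER: Hank, Bea, Dave, Xander, Grace, Karen


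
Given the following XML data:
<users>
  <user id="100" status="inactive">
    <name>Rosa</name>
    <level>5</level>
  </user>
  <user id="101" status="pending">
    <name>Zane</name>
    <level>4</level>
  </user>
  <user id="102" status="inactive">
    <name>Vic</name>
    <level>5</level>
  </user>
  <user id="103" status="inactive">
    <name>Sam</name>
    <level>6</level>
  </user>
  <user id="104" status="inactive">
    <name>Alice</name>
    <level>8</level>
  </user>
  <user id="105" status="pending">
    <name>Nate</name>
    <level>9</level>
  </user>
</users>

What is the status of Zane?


Finding user with name = Zane
user id="101" status="pending"

ANSWER: pending


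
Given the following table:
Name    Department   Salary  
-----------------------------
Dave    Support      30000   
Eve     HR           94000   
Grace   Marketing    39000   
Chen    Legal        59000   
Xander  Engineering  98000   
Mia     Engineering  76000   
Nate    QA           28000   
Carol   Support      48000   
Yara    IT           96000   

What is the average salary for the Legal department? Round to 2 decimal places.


Legal department members:
  Chen: 59000
Sum = 59000
Count = 1
Average = 59000 / 1 = 59000.00

ANSWER: 59000.00


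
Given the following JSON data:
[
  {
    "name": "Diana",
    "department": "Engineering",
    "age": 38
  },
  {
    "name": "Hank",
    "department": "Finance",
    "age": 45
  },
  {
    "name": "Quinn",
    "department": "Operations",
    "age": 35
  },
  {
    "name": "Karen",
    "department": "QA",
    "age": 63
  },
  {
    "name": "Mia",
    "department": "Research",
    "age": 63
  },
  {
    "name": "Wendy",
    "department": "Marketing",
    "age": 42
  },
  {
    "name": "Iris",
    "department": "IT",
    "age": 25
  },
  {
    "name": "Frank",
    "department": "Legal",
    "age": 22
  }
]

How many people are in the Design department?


Scanning records for department = Design
  No matches found
Count: 0

ANSWER: 0


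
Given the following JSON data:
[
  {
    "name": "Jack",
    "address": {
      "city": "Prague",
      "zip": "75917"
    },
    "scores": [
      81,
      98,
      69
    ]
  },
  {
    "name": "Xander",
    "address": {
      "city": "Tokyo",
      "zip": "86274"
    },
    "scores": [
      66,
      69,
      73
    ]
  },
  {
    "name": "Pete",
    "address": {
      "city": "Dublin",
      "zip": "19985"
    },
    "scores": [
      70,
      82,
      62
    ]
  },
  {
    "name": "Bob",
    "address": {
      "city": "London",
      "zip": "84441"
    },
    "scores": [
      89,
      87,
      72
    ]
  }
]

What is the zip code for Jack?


Path: records[0].address.zip
Value: 75917

ANSWER: 75917


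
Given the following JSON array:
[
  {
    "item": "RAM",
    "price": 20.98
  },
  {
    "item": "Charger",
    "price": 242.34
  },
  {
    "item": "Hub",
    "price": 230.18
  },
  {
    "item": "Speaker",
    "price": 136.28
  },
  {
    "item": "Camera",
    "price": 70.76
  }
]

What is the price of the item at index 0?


Array index 0 -> RAM
price = 20.98

ANSWER: 20.98


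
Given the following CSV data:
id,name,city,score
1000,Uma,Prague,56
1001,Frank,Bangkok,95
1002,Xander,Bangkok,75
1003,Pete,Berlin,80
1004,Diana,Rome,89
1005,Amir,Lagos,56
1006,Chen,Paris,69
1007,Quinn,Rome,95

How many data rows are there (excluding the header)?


Counting rows (excluding header):
Header: id,name,city,score
Data rows: 8

ANSWER: 8


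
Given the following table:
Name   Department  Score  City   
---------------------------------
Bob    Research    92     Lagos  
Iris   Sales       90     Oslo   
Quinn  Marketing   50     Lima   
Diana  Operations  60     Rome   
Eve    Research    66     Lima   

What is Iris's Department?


Row 2: Iris
Department = Sales

ANSWER: Sales


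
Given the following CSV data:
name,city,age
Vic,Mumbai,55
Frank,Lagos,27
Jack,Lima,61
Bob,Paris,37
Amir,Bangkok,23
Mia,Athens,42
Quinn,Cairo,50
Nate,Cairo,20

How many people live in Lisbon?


Scanning city column for 'Lisbon':
Total matches: 0

ANSWER: 0


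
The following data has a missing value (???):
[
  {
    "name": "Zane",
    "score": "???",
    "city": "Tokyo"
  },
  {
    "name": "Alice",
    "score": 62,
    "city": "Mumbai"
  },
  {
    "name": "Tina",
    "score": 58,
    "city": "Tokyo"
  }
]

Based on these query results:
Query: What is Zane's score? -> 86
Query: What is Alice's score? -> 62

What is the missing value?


The missing value is Zane's score
From query: Zane's score = 86

ANSWER: 86


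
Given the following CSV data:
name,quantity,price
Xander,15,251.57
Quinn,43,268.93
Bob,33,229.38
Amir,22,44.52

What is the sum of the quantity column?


Values in 'quantity' column:
  Row 1: 15
  Row 2: 43
  Row 3: 33
  Row 4: 22
Sum = 15 + 43 + 33 + 22 = 113

ANSWER: 113


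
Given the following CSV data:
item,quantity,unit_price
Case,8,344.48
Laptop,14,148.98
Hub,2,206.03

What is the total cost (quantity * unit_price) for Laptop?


Row: Laptop
quantity = 14
unit_price = 148.98
total = 14 * 148.98 = 2085.72

ANSWER: 2085.72


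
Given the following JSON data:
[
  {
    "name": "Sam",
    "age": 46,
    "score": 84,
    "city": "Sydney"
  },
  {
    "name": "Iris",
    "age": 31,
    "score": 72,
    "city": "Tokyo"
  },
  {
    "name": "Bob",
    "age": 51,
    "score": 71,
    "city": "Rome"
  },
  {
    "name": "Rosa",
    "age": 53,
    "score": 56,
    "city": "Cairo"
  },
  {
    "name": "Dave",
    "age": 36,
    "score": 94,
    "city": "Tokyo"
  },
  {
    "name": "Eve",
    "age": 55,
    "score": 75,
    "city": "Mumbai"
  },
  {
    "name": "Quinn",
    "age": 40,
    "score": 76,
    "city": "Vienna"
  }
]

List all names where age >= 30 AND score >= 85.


Checking both conditions:
  Sam (age=46, score=84) -> no
  Iris (age=31, score=72) -> no
  Bob (age=51, score=71) -> no
  Rosa (age=53, score=56) -> no
  Dave (age=36, score=94) -> YES
  Eve (age=55, score=75) -> no
  Quinn (age=40, score=76) -> no


ANSWER: Dave


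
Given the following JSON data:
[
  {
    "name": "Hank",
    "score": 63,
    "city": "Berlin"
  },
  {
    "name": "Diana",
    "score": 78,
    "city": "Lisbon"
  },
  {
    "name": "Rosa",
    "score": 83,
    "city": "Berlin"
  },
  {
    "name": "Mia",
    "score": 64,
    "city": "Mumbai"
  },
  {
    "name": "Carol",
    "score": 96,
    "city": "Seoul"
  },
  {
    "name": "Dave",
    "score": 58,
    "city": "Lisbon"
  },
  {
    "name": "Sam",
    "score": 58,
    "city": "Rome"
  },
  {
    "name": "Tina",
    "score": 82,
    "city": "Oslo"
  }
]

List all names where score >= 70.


Filtering records where score >= 70:
  Hank (score=63) -> no
  Diana (score=78) -> YES
  Rosa (score=83) -> YES
  Mia (score=64) -> no
  Carol (score=96) -> YES
  Dave (score=58) -> no
  Sam (score=58) -> no
  Tina (score=82) -> YES


ANSWER: Diana, Rosa, Carol, Tina


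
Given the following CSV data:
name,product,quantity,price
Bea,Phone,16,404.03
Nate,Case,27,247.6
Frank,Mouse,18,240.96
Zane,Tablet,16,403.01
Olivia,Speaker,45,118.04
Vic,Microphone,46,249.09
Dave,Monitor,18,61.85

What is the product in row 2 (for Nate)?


Row 2: Nate
Column 'product' = Case

ANSWER: Case


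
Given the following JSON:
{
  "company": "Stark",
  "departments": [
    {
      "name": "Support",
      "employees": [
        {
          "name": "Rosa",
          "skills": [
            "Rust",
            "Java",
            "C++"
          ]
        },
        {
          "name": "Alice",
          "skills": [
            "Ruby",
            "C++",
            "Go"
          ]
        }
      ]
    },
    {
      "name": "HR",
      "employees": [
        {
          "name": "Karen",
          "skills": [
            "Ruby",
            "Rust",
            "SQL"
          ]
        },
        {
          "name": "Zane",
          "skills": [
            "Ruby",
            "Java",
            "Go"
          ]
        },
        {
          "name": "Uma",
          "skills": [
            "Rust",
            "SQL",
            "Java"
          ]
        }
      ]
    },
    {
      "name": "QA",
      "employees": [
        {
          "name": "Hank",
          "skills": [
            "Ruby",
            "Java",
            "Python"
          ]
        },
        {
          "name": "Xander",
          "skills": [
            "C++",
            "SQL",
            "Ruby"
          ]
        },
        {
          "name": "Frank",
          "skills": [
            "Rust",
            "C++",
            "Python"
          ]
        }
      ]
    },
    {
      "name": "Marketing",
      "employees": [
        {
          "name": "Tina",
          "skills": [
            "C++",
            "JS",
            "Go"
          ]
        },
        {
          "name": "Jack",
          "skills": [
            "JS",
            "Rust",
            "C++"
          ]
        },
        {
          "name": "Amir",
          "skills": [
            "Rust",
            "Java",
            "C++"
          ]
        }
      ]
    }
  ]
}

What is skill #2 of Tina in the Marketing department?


Path: departments[3].employees[0].skills[1]
Value: JS

ANSWER: JS
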